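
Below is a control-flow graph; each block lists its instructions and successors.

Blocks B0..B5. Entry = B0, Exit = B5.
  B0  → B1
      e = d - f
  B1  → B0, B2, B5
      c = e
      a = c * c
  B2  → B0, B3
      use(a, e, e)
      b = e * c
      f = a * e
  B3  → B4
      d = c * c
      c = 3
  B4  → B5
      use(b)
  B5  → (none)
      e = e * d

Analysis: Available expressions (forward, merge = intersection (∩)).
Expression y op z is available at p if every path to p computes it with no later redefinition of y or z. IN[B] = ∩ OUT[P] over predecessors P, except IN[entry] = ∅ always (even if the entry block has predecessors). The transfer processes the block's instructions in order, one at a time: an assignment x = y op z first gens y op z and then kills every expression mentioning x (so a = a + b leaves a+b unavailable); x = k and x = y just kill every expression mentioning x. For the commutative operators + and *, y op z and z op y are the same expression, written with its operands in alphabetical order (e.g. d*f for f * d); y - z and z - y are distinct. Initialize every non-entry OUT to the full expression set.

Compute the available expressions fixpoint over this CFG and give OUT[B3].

Answer: {a*e}

Working:
Converged values:
  B0: | IN={} | OUT={d-f}
  B1: | IN={d-f} | OUT={c*c, d-f}
  B2: | IN={c*c, d-f} | OUT={a*e, c*c, c*e}
  B3: | IN={a*e, c*c, c*e} | OUT={a*e}
  B4: | IN={a*e} | OUT={a*e}
  B5: | IN={} | OUT={}

Merge at B3: IN[B3] = OUT[B2] = {a*e, c*c, c*e}
Applying B3's transfer function to that IN value gives OUT[B3] (row B3 above).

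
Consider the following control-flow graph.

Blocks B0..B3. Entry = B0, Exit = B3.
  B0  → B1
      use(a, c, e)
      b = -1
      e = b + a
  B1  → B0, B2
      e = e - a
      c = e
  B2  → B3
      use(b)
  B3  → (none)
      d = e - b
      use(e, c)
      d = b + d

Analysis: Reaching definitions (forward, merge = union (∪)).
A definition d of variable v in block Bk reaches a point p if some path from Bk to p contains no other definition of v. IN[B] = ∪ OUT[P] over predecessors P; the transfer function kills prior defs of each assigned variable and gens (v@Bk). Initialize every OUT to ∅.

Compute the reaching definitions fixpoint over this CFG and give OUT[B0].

Answer: {b@B0, c@B1, e@B0}

Derivation:
Per-block solution:
  B0:  IN={b@B0, c@B1, e@B1}  OUT={b@B0, c@B1, e@B0}
  B1:  IN={b@B0, c@B1, e@B0}  OUT={b@B0, c@B1, e@B1}
  B2:  IN={b@B0, c@B1, e@B1}  OUT={b@B0, c@B1, e@B1}
  B3:  IN={b@B0, c@B1, e@B1}  OUT={b@B0, c@B1, d@B3, e@B1}

Merge at B0 (entry node, so the boundary value {} is joined with the incoming edge(s)): IN[B0] = {} ⊔ OUT[B1] = {b@B0, c@B1, e@B1}
Applying B0's transfer function to that IN value gives OUT[B0] (row B0 above).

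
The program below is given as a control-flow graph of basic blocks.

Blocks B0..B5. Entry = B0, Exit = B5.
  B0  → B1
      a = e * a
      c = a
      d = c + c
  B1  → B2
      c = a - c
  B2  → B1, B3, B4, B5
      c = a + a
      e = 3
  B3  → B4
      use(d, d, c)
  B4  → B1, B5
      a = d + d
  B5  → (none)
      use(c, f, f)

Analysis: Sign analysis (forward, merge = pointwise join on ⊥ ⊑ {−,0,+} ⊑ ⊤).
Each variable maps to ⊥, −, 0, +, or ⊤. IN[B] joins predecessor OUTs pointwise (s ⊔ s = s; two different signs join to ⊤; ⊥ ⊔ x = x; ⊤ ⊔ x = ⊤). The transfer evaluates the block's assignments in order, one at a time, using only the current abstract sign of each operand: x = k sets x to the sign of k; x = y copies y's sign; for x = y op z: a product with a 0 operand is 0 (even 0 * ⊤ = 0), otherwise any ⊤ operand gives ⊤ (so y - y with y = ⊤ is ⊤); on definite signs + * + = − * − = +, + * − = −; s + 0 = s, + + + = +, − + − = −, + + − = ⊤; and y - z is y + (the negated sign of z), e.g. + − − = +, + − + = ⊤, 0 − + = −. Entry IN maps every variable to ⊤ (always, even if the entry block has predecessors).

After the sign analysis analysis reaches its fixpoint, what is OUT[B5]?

Converged values:
  B0:  IN=(all ⊤)  OUT=(all ⊤)
  B1:  IN=(all ⊤)  OUT=(all ⊤)
  B2:  IN=(all ⊤)  OUT={e:+; rest ⊤}
  B3:  IN={e:+; rest ⊤}  OUT={e:+; rest ⊤}
  B4:  IN={e:+; rest ⊤}  OUT={e:+; rest ⊤}
  B5:  IN={e:+; rest ⊤}  OUT={e:+; rest ⊤}

Merge at B5: IN[B5] = OUT[B2] ⊔ OUT[B4] = {a: ⊤, b: ⊤, c: ⊤, d: ⊤, e: +, f: ⊤}
Applying B5's transfer function to that IN value gives OUT[B5] (row B5 above).

Answer: {a: ⊤, b: ⊤, c: ⊤, d: ⊤, e: +, f: ⊤}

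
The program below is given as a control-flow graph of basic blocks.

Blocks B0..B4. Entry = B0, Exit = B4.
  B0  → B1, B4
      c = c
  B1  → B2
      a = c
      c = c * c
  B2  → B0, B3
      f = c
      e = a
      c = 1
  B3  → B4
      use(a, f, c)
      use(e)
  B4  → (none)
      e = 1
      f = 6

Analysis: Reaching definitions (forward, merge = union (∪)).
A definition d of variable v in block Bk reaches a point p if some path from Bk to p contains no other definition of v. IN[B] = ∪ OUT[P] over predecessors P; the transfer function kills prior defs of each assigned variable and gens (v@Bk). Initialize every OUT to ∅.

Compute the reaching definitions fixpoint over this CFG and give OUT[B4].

Per-block solution:
  B0: | IN={a@B1, c@B2, e@B2, f@B2} | OUT={a@B1, c@B0, e@B2, f@B2}
  B1: | IN={a@B1, c@B0, e@B2, f@B2} | OUT={a@B1, c@B1, e@B2, f@B2}
  B2: | IN={a@B1, c@B1, e@B2, f@B2} | OUT={a@B1, c@B2, e@B2, f@B2}
  B3: | IN={a@B1, c@B2, e@B2, f@B2} | OUT={a@B1, c@B2, e@B2, f@B2}
  B4: | IN={a@B1, c@B0, c@B2, e@B2, f@B2} | OUT={a@B1, c@B0, c@B2, e@B4, f@B4}

Merge at B4: IN[B4] = OUT[B0] ⊔ OUT[B3] = {a@B1, c@B0, c@B2, e@B2, f@B2}
Applying B4's transfer function to that IN value gives OUT[B4] (row B4 above).

Answer: {a@B1, c@B0, c@B2, e@B4, f@B4}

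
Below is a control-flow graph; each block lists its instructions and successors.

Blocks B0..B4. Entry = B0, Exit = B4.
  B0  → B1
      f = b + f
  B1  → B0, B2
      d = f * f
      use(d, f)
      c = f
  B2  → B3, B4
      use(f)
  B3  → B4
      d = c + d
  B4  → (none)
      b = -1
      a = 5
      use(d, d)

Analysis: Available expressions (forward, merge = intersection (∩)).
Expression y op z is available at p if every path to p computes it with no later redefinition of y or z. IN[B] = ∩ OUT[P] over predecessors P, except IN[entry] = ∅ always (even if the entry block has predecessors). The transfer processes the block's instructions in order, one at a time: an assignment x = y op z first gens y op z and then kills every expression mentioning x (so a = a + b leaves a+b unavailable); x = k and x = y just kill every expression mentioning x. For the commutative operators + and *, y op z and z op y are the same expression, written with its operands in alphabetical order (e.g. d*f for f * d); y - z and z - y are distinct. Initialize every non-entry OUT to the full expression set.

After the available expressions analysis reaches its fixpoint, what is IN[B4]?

Fixpoint table:
  B0:  IN={}  OUT={}
  B1:  IN={}  OUT={f*f}
  B2:  IN={f*f}  OUT={f*f}
  B3:  IN={f*f}  OUT={f*f}
  B4:  IN={f*f}  OUT={f*f}

Merge at B4: IN[B4] = OUT[B2] ∩ OUT[B3] = {f*f}

Answer: {f*f}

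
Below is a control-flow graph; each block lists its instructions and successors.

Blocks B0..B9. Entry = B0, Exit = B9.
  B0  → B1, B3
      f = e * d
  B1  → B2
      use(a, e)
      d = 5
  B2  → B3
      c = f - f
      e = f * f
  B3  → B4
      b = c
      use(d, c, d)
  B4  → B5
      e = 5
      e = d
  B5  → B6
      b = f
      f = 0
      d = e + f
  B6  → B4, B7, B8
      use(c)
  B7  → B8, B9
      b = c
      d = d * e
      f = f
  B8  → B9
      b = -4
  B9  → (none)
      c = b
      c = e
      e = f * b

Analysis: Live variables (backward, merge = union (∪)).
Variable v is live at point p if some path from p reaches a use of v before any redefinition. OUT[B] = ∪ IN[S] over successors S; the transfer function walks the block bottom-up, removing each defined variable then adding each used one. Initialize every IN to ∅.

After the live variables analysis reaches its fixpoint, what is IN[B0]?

Fixpoint table:
  B0:  IN={a, c, d, e}  OUT={a, c, d, e, f}
  B1:  IN={a, e, f}  OUT={d, f}
  B2:  IN={d, f}  OUT={c, d, f}
  B3:  IN={c, d, f}  OUT={c, d, f}
  B4:  IN={c, d, f}  OUT={c, e, f}
  B5:  IN={c, e, f}  OUT={c, d, e, f}
  B6:  IN={c, d, e, f}  OUT={c, d, e, f}
  B7:  IN={c, d, e, f}  OUT={b, e, f}
  B8:  IN={e, f}  OUT={b, e, f}
  B9:  IN={b, e, f}  OUT={}

Merge at B0: OUT[B0] = IN[B1] ⊔ IN[B3] = {a, c, d, e, f}
Applying B0's transfer function to that OUT value gives IN[B0] (row B0 above).

Answer: {a, c, d, e}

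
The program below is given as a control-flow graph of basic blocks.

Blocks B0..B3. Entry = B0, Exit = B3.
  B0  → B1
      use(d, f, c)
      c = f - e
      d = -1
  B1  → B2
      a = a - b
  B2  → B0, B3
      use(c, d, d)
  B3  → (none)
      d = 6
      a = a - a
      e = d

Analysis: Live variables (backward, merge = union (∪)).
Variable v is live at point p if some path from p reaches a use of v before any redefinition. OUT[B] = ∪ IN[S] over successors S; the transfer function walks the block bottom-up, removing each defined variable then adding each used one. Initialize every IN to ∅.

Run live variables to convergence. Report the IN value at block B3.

Answer: {a}

Derivation:
Converged values:
  B0:  IN={a, b, c, d, e, f}  OUT={a, b, c, d, e, f}
  B1:  IN={a, b, c, d, e, f}  OUT={a, b, c, d, e, f}
  B2:  IN={a, b, c, d, e, f}  OUT={a, b, c, d, e, f}
  B3:  IN={a}  OUT={}

B3 is the boundary node: OUT[B3] = {}
Applying B3's transfer function to that OUT value gives IN[B3] (row B3 above).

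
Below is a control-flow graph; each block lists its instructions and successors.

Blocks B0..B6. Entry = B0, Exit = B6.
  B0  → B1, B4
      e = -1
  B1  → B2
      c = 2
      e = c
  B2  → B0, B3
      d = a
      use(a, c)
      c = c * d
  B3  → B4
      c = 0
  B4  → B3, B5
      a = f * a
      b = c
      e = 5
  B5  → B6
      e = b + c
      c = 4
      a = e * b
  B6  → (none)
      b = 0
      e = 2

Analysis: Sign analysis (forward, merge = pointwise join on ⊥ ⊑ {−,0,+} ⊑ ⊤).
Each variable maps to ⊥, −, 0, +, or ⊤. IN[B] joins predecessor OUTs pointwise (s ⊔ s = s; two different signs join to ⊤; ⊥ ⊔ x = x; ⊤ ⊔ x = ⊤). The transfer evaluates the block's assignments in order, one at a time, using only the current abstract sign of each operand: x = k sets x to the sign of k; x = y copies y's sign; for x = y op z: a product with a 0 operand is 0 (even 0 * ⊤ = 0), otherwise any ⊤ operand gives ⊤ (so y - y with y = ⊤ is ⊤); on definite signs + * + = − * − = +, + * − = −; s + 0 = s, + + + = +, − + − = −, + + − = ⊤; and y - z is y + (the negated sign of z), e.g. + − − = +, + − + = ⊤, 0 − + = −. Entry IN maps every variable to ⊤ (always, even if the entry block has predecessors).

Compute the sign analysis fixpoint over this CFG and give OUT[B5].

Answer: {a: ⊤, b: ⊤, c: +, d: ⊤, e: ⊤, f: ⊤}

Working:
Per-block solution:
  B0:  IN=(all ⊤)  OUT={e:-; rest ⊤}
  B1:  IN={e:-; rest ⊤}  OUT={c:+, e:+; rest ⊤}
  B2:  IN={c:+, e:+; rest ⊤}  OUT={e:+; rest ⊤}
  B3:  IN={e:+; rest ⊤}  OUT={c:0, e:+; rest ⊤}
  B4:  IN=(all ⊤)  OUT={e:+; rest ⊤}
  B5:  IN={e:+; rest ⊤}  OUT={c:+; rest ⊤}
  B6:  IN={c:+; rest ⊤}  OUT={b:0, c:+, e:+; rest ⊤}

Merge at B5: IN[B5] = OUT[B4] = {a: ⊤, b: ⊤, c: ⊤, d: ⊤, e: +, f: ⊤}
Applying B5's transfer function to that IN value gives OUT[B5] (row B5 above).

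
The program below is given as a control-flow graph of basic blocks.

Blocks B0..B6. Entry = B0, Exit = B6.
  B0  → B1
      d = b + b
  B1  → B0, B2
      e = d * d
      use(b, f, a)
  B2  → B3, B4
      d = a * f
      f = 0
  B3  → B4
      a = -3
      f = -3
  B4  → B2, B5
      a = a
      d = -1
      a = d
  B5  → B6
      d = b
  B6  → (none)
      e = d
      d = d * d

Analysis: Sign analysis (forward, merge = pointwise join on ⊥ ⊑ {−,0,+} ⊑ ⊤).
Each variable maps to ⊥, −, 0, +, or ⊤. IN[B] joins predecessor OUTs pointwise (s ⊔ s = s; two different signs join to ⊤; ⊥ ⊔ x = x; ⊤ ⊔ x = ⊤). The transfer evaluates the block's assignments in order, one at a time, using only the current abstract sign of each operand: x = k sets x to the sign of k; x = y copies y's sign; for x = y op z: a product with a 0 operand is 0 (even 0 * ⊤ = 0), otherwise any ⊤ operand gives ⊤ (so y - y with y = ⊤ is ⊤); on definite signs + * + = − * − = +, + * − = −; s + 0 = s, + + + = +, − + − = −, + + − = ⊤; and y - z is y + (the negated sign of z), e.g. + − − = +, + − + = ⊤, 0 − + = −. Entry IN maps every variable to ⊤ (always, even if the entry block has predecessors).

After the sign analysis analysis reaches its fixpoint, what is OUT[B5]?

Converged values:
  B0:   IN=(all ⊤)   OUT=(all ⊤)
  B1:   IN=(all ⊤)   OUT=(all ⊤)
  B2:   IN=(all ⊤)   OUT={f:0; rest ⊤}
  B3:   IN={f:0; rest ⊤}   OUT={a:-, f:-; rest ⊤}
  B4:   IN=(all ⊤)   OUT={a:-, d:-; rest ⊤}
  B5:   IN={a:-, d:-; rest ⊤}   OUT={a:-; rest ⊤}
  B6:   IN={a:-; rest ⊤}   OUT={a:-; rest ⊤}

Merge at B5: IN[B5] = OUT[B4] = {a: -, b: ⊤, c: ⊤, d: -, e: ⊤, f: ⊤}
Applying B5's transfer function to that IN value gives OUT[B5] (row B5 above).

Answer: {a: -, b: ⊤, c: ⊤, d: ⊤, e: ⊤, f: ⊤}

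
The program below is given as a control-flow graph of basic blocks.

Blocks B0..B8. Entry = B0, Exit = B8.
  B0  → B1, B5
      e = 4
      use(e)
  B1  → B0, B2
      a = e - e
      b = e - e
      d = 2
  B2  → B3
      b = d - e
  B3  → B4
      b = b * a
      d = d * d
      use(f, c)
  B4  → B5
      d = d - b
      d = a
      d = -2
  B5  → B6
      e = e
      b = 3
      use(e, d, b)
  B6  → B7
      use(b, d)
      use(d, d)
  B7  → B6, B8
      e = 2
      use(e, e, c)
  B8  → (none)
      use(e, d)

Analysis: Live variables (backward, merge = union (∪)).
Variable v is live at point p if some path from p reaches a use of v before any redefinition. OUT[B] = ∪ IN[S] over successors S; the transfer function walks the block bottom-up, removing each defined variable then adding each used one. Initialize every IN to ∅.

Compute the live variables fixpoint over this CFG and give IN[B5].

Converged values:
  B0:   IN={c, d, f}   OUT={c, d, e, f}
  B1:   IN={c, e, f}   OUT={a, c, d, e, f}
  B2:   IN={a, c, d, e, f}   OUT={a, b, c, d, e, f}
  B3:   IN={a, b, c, d, e, f}   OUT={a, b, c, d, e}
  B4:   IN={a, b, c, d, e}   OUT={c, d, e}
  B5:   IN={c, d, e}   OUT={b, c, d}
  B6:   IN={b, c, d}   OUT={b, c, d}
  B7:   IN={b, c, d}   OUT={b, c, d, e}
  B8:   IN={d, e}   OUT={}

Merge at B5: OUT[B5] = IN[B6] = {b, c, d}
Applying B5's transfer function to that OUT value gives IN[B5] (row B5 above).

Answer: {c, d, e}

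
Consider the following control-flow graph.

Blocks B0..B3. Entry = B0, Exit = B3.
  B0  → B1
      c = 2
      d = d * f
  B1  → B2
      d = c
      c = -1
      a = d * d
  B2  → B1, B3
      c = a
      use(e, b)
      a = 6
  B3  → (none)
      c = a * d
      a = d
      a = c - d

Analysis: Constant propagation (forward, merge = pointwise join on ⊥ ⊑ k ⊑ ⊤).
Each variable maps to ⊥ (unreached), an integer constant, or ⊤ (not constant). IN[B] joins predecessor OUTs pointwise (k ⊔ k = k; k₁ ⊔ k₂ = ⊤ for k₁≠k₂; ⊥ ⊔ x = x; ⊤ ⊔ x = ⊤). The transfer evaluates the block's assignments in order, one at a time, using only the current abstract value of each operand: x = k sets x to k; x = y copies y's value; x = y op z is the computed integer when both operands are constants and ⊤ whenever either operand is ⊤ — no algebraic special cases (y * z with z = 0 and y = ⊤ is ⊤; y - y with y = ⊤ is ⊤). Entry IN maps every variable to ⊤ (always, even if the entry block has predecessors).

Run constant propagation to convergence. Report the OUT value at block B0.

Answer: {a: ⊤, b: ⊤, c: 2, d: ⊤, e: ⊤, f: ⊤}

Working:
Converged values:
  B0:  IN=(all ⊤)  OUT={c:2; rest ⊤}
  B1:  IN=(all ⊤)  OUT={c:-1; rest ⊤}
  B2:  IN={c:-1; rest ⊤}  OUT={a:6; rest ⊤}
  B3:  IN={a:6; rest ⊤}  OUT=(all ⊤)

B0 is the boundary node: IN[B0] = {a: ⊤, b: ⊤, c: ⊤, d: ⊤, e: ⊤, f: ⊤}
Applying B0's transfer function to that IN value gives OUT[B0] (row B0 above).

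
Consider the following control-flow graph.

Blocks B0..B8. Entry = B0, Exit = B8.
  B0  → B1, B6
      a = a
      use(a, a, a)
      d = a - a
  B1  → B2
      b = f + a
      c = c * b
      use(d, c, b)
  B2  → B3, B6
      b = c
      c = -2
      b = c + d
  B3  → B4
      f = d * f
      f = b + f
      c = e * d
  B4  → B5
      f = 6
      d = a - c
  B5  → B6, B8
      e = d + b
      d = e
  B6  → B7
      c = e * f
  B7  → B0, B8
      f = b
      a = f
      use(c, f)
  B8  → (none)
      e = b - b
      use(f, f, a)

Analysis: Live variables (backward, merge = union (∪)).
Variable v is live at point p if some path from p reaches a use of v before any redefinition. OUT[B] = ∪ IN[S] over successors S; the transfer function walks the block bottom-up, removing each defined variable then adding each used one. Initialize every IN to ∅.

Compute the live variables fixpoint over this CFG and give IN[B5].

Fixpoint table:
  B0:   IN={a, b, c, e, f}   OUT={a, b, c, d, e, f}
  B1:   IN={a, c, d, e, f}   OUT={a, c, d, e, f}
  B2:   IN={a, c, d, e, f}   OUT={a, b, d, e, f}
  B3:   IN={a, b, d, e, f}   OUT={a, b, c}
  B4:   IN={a, b, c}   OUT={a, b, d, f}
  B5:   IN={a, b, d, f}   OUT={a, b, e, f}
  B6:   IN={b, e, f}   OUT={b, c, e}
  B7:   IN={b, c, e}   OUT={a, b, c, e, f}
  B8:   IN={a, b, f}   OUT={}

Merge at B5: OUT[B5] = IN[B6] ⊔ IN[B8] = {a, b, e, f}
Applying B5's transfer function to that OUT value gives IN[B5] (row B5 above).

Answer: {a, b, d, f}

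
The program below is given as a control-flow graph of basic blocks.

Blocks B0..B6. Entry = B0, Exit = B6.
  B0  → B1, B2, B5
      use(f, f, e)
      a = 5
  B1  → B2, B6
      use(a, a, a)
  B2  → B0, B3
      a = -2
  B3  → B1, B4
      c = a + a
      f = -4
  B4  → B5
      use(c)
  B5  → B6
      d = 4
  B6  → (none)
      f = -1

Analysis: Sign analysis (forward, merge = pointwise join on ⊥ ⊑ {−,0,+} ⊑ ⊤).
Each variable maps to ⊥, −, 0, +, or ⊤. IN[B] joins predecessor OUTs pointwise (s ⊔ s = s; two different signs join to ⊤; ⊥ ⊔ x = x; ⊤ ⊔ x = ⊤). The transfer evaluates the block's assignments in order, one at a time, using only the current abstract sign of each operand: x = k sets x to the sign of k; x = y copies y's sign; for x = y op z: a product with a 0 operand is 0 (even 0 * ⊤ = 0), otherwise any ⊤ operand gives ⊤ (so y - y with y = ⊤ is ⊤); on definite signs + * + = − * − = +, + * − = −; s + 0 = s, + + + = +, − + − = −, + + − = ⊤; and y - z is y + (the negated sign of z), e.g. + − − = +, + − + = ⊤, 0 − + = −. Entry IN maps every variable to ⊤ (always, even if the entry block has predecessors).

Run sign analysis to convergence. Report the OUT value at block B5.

Answer: {a: ⊤, b: ⊤, c: ⊤, d: +, e: ⊤, f: ⊤}

Derivation:
Fixpoint table:
  B0:   IN=(all ⊤)   OUT={a:+; rest ⊤}
  B1:   IN=(all ⊤)   OUT=(all ⊤)
  B2:   IN=(all ⊤)   OUT={a:-; rest ⊤}
  B3:   IN={a:-; rest ⊤}   OUT={a:-, c:-, f:-; rest ⊤}
  B4:   IN={a:-, c:-, f:-; rest ⊤}   OUT={a:-, c:-, f:-; rest ⊤}
  B5:   IN=(all ⊤)   OUT={d:+; rest ⊤}
  B6:   IN=(all ⊤)   OUT={f:-; rest ⊤}

Merge at B5: IN[B5] = OUT[B0] ⊔ OUT[B4] = {a: ⊤, b: ⊤, c: ⊤, d: ⊤, e: ⊤, f: ⊤}
Applying B5's transfer function to that IN value gives OUT[B5] (row B5 above).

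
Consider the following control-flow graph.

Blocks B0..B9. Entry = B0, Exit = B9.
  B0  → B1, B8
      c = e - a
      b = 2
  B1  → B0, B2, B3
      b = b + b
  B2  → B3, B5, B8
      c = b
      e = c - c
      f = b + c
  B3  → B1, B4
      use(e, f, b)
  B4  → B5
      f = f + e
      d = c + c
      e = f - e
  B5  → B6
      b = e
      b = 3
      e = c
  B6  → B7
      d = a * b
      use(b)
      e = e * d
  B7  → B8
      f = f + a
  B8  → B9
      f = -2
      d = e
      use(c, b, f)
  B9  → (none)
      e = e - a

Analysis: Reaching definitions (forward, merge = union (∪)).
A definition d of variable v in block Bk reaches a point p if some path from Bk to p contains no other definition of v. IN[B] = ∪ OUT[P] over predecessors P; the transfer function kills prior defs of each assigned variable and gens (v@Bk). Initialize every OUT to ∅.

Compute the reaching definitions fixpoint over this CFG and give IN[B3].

Converged values:
  B0:   IN={b@B1, c@B0, c@B2, e@B2, f@B2}   OUT={b@B0, c@B0, e@B2, f@B2}
  B1:   IN={b@B0, b@B1, c@B0, c@B2, e@B2, f@B2}   OUT={b@B1, c@B0, c@B2, e@B2, f@B2}
  B2:   IN={b@B1, c@B0, c@B2, e@B2, f@B2}   OUT={b@B1, c@B2, e@B2, f@B2}
  B3:   IN={b@B1, c@B0, c@B2, e@B2, f@B2}   OUT={b@B1, c@B0, c@B2, e@B2, f@B2}
  B4:   IN={b@B1, c@B0, c@B2, e@B2, f@B2}   OUT={b@B1, c@B0, c@B2, d@B4, e@B4, f@B4}
  B5:   IN={b@B1, c@B0, c@B2, d@B4, e@B2, e@B4, f@B2, f@B4}   OUT={b@B5, c@B0, c@B2, d@B4, e@B5, f@B2, f@B4}
  B6:   IN={b@B5, c@B0, c@B2, d@B4, e@B5, f@B2, f@B4}   OUT={b@B5, c@B0, c@B2, d@B6, e@B6, f@B2, f@B4}
  B7:   IN={b@B5, c@B0, c@B2, d@B6, e@B6, f@B2, f@B4}   OUT={b@B5, c@B0, c@B2, d@B6, e@B6, f@B7}
  B8:   IN={b@B0, b@B1, b@B5, c@B0, c@B2, d@B6, e@B2, e@B6, f@B2, f@B7}   OUT={b@B0, b@B1, b@B5, c@B0, c@B2, d@B8, e@B2, e@B6, f@B8}
  B9:   IN={b@B0, b@B1, b@B5, c@B0, c@B2, d@B8, e@B2, e@B6, f@B8}   OUT={b@B0, b@B1, b@B5, c@B0, c@B2, d@B8, e@B9, f@B8}

Merge at B3: IN[B3] = OUT[B1] ⊔ OUT[B2] = {b@B1, c@B0, c@B2, e@B2, f@B2}

Answer: {b@B1, c@B0, c@B2, e@B2, f@B2}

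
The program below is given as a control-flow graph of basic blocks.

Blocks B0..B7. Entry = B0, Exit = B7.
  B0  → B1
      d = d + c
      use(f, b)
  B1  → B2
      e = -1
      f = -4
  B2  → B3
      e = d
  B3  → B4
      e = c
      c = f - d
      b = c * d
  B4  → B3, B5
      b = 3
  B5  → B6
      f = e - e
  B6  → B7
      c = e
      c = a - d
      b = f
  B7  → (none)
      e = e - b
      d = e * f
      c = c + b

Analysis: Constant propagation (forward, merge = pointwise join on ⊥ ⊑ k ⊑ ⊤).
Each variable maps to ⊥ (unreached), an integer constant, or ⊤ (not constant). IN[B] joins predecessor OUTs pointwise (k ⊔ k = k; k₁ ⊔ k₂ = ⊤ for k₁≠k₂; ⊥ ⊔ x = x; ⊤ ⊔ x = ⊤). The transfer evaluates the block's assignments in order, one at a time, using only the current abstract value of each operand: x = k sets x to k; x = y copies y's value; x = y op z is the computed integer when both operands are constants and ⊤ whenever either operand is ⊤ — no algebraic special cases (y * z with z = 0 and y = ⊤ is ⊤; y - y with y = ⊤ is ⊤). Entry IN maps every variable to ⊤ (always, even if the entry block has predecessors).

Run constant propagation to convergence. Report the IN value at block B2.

Converged values:
  B0: | IN=(all ⊤) | OUT=(all ⊤)
  B1: | IN=(all ⊤) | OUT={e:-1, f:-4; rest ⊤}
  B2: | IN={e:-1, f:-4; rest ⊤} | OUT={f:-4; rest ⊤}
  B3: | IN={f:-4; rest ⊤} | OUT={f:-4; rest ⊤}
  B4: | IN={f:-4; rest ⊤} | OUT={b:3, f:-4; rest ⊤}
  B5: | IN={b:3, f:-4; rest ⊤} | OUT={b:3; rest ⊤}
  B6: | IN={b:3; rest ⊤} | OUT=(all ⊤)
  B7: | IN=(all ⊤) | OUT=(all ⊤)

Merge at B2: IN[B2] = OUT[B1] = {a: ⊤, b: ⊤, c: ⊤, d: ⊤, e: -1, f: -4}

Answer: {a: ⊤, b: ⊤, c: ⊤, d: ⊤, e: -1, f: -4}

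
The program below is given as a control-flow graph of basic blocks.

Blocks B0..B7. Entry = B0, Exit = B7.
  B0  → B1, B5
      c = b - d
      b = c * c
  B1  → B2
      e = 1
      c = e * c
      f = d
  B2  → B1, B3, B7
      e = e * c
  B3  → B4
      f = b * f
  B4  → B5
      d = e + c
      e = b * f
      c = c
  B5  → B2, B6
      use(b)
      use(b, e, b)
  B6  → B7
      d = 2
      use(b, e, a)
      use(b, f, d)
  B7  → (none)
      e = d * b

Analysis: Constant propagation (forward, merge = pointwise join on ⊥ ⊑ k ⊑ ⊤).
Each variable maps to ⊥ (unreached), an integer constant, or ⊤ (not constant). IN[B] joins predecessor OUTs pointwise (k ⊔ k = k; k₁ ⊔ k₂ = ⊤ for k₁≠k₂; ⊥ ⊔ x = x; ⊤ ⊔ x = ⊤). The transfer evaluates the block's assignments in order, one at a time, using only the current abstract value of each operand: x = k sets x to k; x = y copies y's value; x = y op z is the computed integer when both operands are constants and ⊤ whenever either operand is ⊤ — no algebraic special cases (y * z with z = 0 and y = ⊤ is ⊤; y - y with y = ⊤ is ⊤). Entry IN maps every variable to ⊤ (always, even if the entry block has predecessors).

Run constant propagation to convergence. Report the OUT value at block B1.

Answer: {a: ⊤, b: ⊤, c: ⊤, d: ⊤, e: 1, f: ⊤}

Trace:
Per-block solution:
  B0: | IN=(all ⊤) | OUT=(all ⊤)
  B1: | IN=(all ⊤) | OUT={e:1; rest ⊤}
  B2: | IN=(all ⊤) | OUT=(all ⊤)
  B3: | IN=(all ⊤) | OUT=(all ⊤)
  B4: | IN=(all ⊤) | OUT=(all ⊤)
  B5: | IN=(all ⊤) | OUT=(all ⊤)
  B6: | IN=(all ⊤) | OUT={d:2; rest ⊤}
  B7: | IN=(all ⊤) | OUT=(all ⊤)

Merge at B1: IN[B1] = OUT[B0] ⊔ OUT[B2] = {a: ⊤, b: ⊤, c: ⊤, d: ⊤, e: ⊤, f: ⊤}
Applying B1's transfer function to that IN value gives OUT[B1] (row B1 above).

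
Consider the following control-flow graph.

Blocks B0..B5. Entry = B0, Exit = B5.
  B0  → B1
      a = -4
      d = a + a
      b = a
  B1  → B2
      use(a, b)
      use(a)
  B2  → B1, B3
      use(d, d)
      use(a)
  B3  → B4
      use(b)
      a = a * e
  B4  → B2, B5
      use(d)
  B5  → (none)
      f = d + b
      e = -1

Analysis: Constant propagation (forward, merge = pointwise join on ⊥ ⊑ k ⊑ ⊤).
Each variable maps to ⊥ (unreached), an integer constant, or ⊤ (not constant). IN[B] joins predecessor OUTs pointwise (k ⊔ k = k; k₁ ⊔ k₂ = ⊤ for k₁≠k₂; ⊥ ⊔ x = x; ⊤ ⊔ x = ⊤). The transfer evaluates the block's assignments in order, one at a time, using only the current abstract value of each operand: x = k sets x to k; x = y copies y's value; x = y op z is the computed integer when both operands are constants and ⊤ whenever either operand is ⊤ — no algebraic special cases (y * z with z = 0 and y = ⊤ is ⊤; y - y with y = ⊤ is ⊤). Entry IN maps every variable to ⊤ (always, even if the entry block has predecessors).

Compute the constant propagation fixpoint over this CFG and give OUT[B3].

Answer: {a: ⊤, b: -4, c: ⊤, d: -8, e: ⊤, f: ⊤}

Trace:
Converged values:
  B0:  IN=(all ⊤)  OUT={a:-4, b:-4, d:-8; rest ⊤}
  B1:  IN={b:-4, d:-8; rest ⊤}  OUT={b:-4, d:-8; rest ⊤}
  B2:  IN={b:-4, d:-8; rest ⊤}  OUT={b:-4, d:-8; rest ⊤}
  B3:  IN={b:-4, d:-8; rest ⊤}  OUT={b:-4, d:-8; rest ⊤}
  B4:  IN={b:-4, d:-8; rest ⊤}  OUT={b:-4, d:-8; rest ⊤}
  B5:  IN={b:-4, d:-8; rest ⊤}  OUT={b:-4, d:-8, e:-1, f:-12; rest ⊤}

Merge at B3: IN[B3] = OUT[B2] = {a: ⊤, b: -4, c: ⊤, d: -8, e: ⊤, f: ⊤}
Applying B3's transfer function to that IN value gives OUT[B3] (row B3 above).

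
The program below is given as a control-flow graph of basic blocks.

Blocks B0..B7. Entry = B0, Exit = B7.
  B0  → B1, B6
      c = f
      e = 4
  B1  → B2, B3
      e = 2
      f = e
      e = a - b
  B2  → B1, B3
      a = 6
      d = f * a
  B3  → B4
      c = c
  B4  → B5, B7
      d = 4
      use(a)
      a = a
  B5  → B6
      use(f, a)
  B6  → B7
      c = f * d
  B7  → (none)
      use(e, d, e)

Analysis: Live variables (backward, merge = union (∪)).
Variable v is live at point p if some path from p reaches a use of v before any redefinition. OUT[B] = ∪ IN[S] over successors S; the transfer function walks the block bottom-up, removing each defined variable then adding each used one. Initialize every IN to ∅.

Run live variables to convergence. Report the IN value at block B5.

Answer: {a, d, e, f}

Working:
Converged values:
  B0:   IN={a, b, d, f}   OUT={a, b, c, d, e, f}
  B1:   IN={a, b, c}   OUT={a, b, c, e, f}
  B2:   IN={b, c, e, f}   OUT={a, b, c, e, f}
  B3:   IN={a, c, e, f}   OUT={a, e, f}
  B4:   IN={a, e, f}   OUT={a, d, e, f}
  B5:   IN={a, d, e, f}   OUT={d, e, f}
  B6:   IN={d, e, f}   OUT={d, e}
  B7:   IN={d, e}   OUT={}

Merge at B5: OUT[B5] = IN[B6] = {d, e, f}
Applying B5's transfer function to that OUT value gives IN[B5] (row B5 above).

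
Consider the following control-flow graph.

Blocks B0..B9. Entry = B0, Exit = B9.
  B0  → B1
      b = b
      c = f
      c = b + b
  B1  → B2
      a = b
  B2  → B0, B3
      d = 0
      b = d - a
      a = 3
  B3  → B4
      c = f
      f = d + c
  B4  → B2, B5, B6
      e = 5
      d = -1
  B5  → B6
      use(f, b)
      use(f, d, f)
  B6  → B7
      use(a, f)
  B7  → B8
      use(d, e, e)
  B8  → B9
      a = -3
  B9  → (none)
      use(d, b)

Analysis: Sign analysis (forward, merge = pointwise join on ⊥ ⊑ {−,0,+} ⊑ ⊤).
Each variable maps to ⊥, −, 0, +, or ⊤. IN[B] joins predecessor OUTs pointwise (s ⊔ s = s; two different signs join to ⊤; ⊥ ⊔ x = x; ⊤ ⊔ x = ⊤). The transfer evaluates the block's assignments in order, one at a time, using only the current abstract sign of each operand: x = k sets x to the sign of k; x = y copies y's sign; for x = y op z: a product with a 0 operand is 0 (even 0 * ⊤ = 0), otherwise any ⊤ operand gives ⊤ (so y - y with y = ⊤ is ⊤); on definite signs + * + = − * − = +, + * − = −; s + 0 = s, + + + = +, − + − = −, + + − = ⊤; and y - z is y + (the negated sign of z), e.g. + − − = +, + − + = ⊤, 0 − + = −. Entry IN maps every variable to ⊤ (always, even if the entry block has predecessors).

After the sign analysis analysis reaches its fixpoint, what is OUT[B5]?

Answer: {a: +, b: ⊤, c: ⊤, d: -, e: +, f: ⊤}

Working:
Converged values:
  B0:  IN=(all ⊤)  OUT=(all ⊤)
  B1:  IN=(all ⊤)  OUT=(all ⊤)
  B2:  IN=(all ⊤)  OUT={a:+, d:0; rest ⊤}
  B3:  IN={a:+, d:0; rest ⊤}  OUT={a:+, d:0; rest ⊤}
  B4:  IN={a:+, d:0; rest ⊤}  OUT={a:+, d:-, e:+; rest ⊤}
  B5:  IN={a:+, d:-, e:+; rest ⊤}  OUT={a:+, d:-, e:+; rest ⊤}
  B6:  IN={a:+, d:-, e:+; rest ⊤}  OUT={a:+, d:-, e:+; rest ⊤}
  B7:  IN={a:+, d:-, e:+; rest ⊤}  OUT={a:+, d:-, e:+; rest ⊤}
  B8:  IN={a:+, d:-, e:+; rest ⊤}  OUT={a:-, d:-, e:+; rest ⊤}
  B9:  IN={a:-, d:-, e:+; rest ⊤}  OUT={a:-, d:-, e:+; rest ⊤}

Merge at B5: IN[B5] = OUT[B4] = {a: +, b: ⊤, c: ⊤, d: -, e: +, f: ⊤}
Applying B5's transfer function to that IN value gives OUT[B5] (row B5 above).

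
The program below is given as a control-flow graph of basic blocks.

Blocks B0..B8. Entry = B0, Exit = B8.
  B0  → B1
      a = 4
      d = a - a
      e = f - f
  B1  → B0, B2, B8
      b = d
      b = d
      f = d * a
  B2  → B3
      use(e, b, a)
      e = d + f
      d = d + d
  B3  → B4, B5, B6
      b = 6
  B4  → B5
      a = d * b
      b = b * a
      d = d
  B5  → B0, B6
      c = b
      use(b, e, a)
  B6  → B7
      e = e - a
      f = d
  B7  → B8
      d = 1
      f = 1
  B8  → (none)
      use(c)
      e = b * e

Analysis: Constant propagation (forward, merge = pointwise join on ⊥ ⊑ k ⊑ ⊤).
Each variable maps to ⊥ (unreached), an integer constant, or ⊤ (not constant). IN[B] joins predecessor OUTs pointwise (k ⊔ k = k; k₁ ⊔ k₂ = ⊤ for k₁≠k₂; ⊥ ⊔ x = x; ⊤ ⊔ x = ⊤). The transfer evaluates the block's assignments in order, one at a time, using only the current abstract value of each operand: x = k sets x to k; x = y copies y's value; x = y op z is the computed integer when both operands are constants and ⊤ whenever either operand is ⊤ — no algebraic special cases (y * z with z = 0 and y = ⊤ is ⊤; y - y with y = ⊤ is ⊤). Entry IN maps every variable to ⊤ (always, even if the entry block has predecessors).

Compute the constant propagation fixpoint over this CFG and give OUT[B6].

Converged values:
  B0:  IN=(all ⊤)  OUT={a:4, d:0; rest ⊤}
  B1:  IN={a:4, d:0; rest ⊤}  OUT={a:4, b:0, d:0, f:0; rest ⊤}
  B2:  IN={a:4, b:0, d:0, f:0; rest ⊤}  OUT={a:4, b:0, d:0, e:0, f:0; rest ⊤}
  B3:  IN={a:4, b:0, d:0, e:0, f:0; rest ⊤}  OUT={a:4, b:6, d:0, e:0, f:0; rest ⊤}
  B4:  IN={a:4, b:6, d:0, e:0, f:0; rest ⊤}  OUT={a:0, b:0, d:0, e:0, f:0; rest ⊤}
  B5:  IN={d:0, e:0, f:0; rest ⊤}  OUT={d:0, e:0, f:0; rest ⊤}
  B6:  IN={d:0, e:0, f:0; rest ⊤}  OUT={d:0, f:0; rest ⊤}
  B7:  IN={d:0, f:0; rest ⊤}  OUT={d:1, f:1; rest ⊤}
  B8:  IN=(all ⊤)  OUT=(all ⊤)

Merge at B6: IN[B6] = OUT[B3] ⊔ OUT[B5] = {a: ⊤, b: ⊤, c: ⊤, d: 0, e: 0, f: 0}
Applying B6's transfer function to that IN value gives OUT[B6] (row B6 above).

Answer: {a: ⊤, b: ⊤, c: ⊤, d: 0, e: ⊤, f: 0}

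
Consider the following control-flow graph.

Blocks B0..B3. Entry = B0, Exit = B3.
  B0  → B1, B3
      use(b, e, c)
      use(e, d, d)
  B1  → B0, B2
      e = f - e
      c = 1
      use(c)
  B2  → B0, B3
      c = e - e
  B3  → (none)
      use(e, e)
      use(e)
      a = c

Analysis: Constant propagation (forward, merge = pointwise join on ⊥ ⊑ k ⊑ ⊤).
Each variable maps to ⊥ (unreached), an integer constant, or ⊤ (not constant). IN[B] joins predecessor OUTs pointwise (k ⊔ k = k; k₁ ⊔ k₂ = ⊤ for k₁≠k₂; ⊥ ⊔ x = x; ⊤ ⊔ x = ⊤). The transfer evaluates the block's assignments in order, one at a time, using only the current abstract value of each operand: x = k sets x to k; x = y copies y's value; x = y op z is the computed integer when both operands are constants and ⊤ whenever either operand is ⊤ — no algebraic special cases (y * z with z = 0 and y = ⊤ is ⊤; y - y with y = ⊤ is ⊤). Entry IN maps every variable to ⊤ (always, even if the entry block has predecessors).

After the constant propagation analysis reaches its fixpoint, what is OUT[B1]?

Per-block solution:
  B0: | IN=(all ⊤) | OUT=(all ⊤)
  B1: | IN=(all ⊤) | OUT={c:1; rest ⊤}
  B2: | IN={c:1; rest ⊤} | OUT=(all ⊤)
  B3: | IN=(all ⊤) | OUT=(all ⊤)

Merge at B1: IN[B1] = OUT[B0] = {a: ⊤, b: ⊤, c: ⊤, d: ⊤, e: ⊤, f: ⊤}
Applying B1's transfer function to that IN value gives OUT[B1] (row B1 above).

Answer: {a: ⊤, b: ⊤, c: 1, d: ⊤, e: ⊤, f: ⊤}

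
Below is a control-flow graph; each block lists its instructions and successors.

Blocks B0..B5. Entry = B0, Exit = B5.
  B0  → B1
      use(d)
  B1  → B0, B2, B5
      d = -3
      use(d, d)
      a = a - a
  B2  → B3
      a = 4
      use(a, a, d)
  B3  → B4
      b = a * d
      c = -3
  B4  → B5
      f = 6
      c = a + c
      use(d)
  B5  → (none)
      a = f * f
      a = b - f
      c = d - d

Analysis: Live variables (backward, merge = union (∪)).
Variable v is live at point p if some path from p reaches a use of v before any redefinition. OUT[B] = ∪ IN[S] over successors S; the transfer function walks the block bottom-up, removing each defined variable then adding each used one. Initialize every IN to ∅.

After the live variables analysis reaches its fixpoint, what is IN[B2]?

Answer: {d}

Derivation:
Fixpoint table:
  B0:   IN={a, b, d, f}   OUT={a, b, f}
  B1:   IN={a, b, f}   OUT={a, b, d, f}
  B2:   IN={d}   OUT={a, d}
  B3:   IN={a, d}   OUT={a, b, c, d}
  B4:   IN={a, b, c, d}   OUT={b, d, f}
  B5:   IN={b, d, f}   OUT={}

Merge at B2: OUT[B2] = IN[B3] = {a, d}
Applying B2's transfer function to that OUT value gives IN[B2] (row B2 above).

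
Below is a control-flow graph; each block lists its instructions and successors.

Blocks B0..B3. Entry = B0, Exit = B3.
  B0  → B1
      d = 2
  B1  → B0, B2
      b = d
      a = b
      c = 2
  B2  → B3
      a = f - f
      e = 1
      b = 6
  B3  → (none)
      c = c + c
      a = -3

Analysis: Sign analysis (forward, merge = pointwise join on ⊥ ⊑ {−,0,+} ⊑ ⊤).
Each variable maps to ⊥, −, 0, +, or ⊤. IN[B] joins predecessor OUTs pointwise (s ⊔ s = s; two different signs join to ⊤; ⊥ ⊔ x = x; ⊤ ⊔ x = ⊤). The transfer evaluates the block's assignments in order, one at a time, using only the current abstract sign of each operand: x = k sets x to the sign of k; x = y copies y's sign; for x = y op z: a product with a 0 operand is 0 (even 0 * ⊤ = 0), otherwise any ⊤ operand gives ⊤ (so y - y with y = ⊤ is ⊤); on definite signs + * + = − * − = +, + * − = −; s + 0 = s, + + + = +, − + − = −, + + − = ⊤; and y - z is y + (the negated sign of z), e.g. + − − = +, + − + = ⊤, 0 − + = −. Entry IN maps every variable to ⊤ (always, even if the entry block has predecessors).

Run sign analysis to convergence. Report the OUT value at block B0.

Answer: {a: ⊤, b: ⊤, c: ⊤, d: +, e: ⊤, f: ⊤}

Derivation:
Per-block solution:
  B0:  IN=(all ⊤)  OUT={d:+; rest ⊤}
  B1:  IN={d:+; rest ⊤}  OUT={a:+, b:+, c:+, d:+; rest ⊤}
  B2:  IN={a:+, b:+, c:+, d:+; rest ⊤}  OUT={b:+, c:+, d:+, e:+; rest ⊤}
  B3:  IN={b:+, c:+, d:+, e:+; rest ⊤}  OUT={a:-, b:+, c:+, d:+, e:+; rest ⊤}

Merge at B0 (entry node, so the boundary value (all ⊤) is joined with the incoming edge(s)): IN[B0] = (all ⊤) ⊔ OUT[B1] = {a: ⊤, b: ⊤, c: ⊤, d: ⊤, e: ⊤, f: ⊤}
Applying B0's transfer function to that IN value gives OUT[B0] (row B0 above).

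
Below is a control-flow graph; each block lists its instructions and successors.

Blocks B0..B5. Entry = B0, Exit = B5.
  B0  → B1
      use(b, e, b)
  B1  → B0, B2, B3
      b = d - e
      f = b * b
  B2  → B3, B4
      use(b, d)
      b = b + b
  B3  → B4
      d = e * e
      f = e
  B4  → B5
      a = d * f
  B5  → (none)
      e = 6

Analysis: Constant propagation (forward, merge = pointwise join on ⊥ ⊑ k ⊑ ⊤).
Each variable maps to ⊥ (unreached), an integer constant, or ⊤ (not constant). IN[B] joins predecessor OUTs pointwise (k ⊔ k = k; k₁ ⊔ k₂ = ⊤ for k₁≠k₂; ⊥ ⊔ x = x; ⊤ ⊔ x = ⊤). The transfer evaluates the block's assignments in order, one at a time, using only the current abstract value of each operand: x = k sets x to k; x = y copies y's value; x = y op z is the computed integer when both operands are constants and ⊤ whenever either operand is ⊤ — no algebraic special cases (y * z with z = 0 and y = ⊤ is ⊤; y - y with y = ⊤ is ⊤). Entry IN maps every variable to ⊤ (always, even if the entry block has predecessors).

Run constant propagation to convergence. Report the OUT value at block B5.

Converged values:
  B0:  IN=(all ⊤)  OUT=(all ⊤)
  B1:  IN=(all ⊤)  OUT=(all ⊤)
  B2:  IN=(all ⊤)  OUT=(all ⊤)
  B3:  IN=(all ⊤)  OUT=(all ⊤)
  B4:  IN=(all ⊤)  OUT=(all ⊤)
  B5:  IN=(all ⊤)  OUT={e:6; rest ⊤}

Merge at B5: IN[B5] = OUT[B4] = {a: ⊤, b: ⊤, c: ⊤, d: ⊤, e: ⊤, f: ⊤}
Applying B5's transfer function to that IN value gives OUT[B5] (row B5 above).

Answer: {a: ⊤, b: ⊤, c: ⊤, d: ⊤, e: 6, f: ⊤}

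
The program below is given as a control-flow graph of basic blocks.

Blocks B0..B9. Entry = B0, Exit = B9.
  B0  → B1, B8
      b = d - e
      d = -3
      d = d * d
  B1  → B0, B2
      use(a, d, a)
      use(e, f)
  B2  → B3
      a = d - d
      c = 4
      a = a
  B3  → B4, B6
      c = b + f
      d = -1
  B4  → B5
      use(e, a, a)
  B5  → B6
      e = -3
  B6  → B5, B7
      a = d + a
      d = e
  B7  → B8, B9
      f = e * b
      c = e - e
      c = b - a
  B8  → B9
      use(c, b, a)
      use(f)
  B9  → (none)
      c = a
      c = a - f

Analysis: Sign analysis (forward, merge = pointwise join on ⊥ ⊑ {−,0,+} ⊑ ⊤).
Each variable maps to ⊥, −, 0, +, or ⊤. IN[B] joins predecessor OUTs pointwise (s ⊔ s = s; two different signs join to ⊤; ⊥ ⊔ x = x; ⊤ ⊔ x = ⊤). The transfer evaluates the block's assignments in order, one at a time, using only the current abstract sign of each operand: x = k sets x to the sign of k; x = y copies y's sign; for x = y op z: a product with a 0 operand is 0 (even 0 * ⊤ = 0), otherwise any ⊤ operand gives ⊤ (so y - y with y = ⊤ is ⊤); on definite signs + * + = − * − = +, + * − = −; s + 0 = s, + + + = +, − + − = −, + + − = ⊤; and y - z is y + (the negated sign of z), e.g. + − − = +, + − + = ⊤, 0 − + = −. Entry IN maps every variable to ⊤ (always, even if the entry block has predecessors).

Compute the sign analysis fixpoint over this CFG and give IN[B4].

Answer: {a: ⊤, b: ⊤, c: ⊤, d: -, e: ⊤, f: ⊤}

Derivation:
Fixpoint table:
  B0: | IN=(all ⊤) | OUT={d:+; rest ⊤}
  B1: | IN={d:+; rest ⊤} | OUT={d:+; rest ⊤}
  B2: | IN={d:+; rest ⊤} | OUT={c:+, d:+; rest ⊤}
  B3: | IN={c:+, d:+; rest ⊤} | OUT={d:-; rest ⊤}
  B4: | IN={d:-; rest ⊤} | OUT={d:-; rest ⊤}
  B5: | IN=(all ⊤) | OUT={e:-; rest ⊤}
  B6: | IN=(all ⊤) | OUT=(all ⊤)
  B7: | IN=(all ⊤) | OUT=(all ⊤)
  B8: | IN=(all ⊤) | OUT=(all ⊤)
  B9: | IN=(all ⊤) | OUT=(all ⊤)

Merge at B4: IN[B4] = OUT[B3] = {a: ⊤, b: ⊤, c: ⊤, d: -, e: ⊤, f: ⊤}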